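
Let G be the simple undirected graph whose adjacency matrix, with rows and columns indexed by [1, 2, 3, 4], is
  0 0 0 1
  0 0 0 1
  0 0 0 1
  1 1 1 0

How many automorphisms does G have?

Vertex 4 has degree 3 and every other vertex has degree 1, so G is the star K_{1,3} with centre 4. The 3 leaves are pairwise interchangeable while the centre is fixed, giving Aut(G) = S_3.

6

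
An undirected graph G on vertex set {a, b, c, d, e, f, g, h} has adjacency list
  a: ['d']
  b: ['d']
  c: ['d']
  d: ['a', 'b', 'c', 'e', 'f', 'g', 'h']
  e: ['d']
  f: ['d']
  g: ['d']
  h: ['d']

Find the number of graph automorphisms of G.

Vertex d has degree 7 and every other vertex has degree 1, so G is the star K_{1,7} with centre d. Any automorphism fixes the centre and permutes the 7 leaves freely, so Aut(G) ≅ S_7 of order 7! = 5040.

5040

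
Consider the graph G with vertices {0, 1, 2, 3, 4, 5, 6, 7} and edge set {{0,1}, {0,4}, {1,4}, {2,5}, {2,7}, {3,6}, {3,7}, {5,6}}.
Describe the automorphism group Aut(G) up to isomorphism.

G has two connected components, {2, 3, 5, 6, 7} and {0, 1, 4}; each is 2-regular, so G = C_5 ⊔ C_3. The components are non-isomorphic (different sizes), so Aut(G) = Aut(C_3) × Aut(C_5) = D_3 × D_5 of order 6·10 = 60.

D_3 × D_5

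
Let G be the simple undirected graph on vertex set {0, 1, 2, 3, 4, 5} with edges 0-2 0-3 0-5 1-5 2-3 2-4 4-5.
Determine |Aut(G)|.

The degree sequence is [3, 1, 3, 2, 2, 3]. Checking the degree-preserving permutations of the vertex set shows that none except the identity preserves every edge, so Aut(G) is trivial.

1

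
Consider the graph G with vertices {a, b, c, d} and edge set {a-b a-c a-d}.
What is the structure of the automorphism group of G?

the symmetric group on 3 letters

Vertex a has degree 3 and every other vertex has degree 1, so G is the star K_{1,3} with centre a. The 3 leaves are pairwise interchangeable while the centre is fixed, giving Aut(G) = S_3.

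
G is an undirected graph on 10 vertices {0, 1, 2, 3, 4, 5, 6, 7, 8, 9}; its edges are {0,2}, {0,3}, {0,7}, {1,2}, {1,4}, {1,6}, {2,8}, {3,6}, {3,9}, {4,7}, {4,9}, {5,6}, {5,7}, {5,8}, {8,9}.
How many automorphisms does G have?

G is 3-regular on 10 vertices with no triangles and no 4-cycles (girth 5): this is the Petersen graph. Viewing the Petersen graph as the Kneser graph K(5,2) — vertices are 2-subsets of {1,…,5}, edges join disjoint pairs — its automorphisms are exactly the permutations of the 5-element set, so Aut ≅ S_5 of order 120.

120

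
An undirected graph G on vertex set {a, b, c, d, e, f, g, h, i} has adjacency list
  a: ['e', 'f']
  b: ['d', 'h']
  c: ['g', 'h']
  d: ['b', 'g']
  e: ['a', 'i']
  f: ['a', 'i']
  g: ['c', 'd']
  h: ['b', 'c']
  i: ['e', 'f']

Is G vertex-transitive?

No

G has two connected components, {b, c, d, g, h} and {a, e, f, i}; each is 2-regular, so G = C_5 ⊔ C_4. The orbit of a under Aut(G) is {a, e, f, i}, which does not contain b, so G is not vertex-transitive.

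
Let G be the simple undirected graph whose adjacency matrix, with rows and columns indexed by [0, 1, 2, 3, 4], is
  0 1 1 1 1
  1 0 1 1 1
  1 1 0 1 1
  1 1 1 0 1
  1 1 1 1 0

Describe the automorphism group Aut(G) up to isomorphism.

S_5

All 5 vertices are pairwise adjacent: G = K_5. Any permutation of the 5 vertices preserves K_5, so Aut(K_5) = S_5 of order 5! = 120.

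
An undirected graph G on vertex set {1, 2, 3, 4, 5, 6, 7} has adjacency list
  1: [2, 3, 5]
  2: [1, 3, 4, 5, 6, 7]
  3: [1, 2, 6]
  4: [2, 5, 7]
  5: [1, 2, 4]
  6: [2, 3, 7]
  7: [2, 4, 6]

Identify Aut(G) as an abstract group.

Vertex 2 is the unique vertex of degree 6; the remaining 6 vertices each have degree 3 and induce a cycle, so G is the wheel on 7 vertices with hub 2. Every automorphism fixes the hub and acts on the rim 6-cycle, so Aut(G) ≅ Aut(C_6) = D_6 of order 12.

D_6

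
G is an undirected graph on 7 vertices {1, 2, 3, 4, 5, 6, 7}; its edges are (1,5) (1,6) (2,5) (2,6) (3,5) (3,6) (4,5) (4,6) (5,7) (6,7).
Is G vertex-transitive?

No

Automorphisms preserve degree, but G has vertices of degree 2 and vertices of degree 5; no automorphism maps one to the other, so G is not vertex-transitive.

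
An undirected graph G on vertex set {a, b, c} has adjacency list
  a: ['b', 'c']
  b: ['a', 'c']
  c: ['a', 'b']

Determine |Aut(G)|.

All 3 vertices are pairwise adjacent: G = K_3. Any permutation of the 3 vertices preserves K_3, so Aut(K_3) = S_3 of order 3! = 6.

6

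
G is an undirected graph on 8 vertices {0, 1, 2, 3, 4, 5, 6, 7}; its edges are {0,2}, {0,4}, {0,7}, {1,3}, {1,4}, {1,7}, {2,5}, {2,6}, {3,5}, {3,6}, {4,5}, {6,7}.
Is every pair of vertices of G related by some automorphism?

G is 3-regular and bipartite on 2^3 = 8 vertices with girth 4; it is the hypercube graph Q_3. The symmetry group of the 3-cube is the hyperoctahedral group B_3 = Z_2 ≀ S_3, of order 2^3·3! = 48. Under this action every vertex can be carried to every other, so G is vertex-transitive.

Yes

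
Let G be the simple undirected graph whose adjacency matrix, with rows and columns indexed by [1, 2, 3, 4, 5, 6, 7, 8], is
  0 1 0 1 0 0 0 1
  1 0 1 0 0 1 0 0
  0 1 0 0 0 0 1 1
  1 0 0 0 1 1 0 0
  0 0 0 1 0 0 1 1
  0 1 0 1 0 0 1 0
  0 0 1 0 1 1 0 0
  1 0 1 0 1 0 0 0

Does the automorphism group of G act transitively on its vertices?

G is 3-regular and bipartite on 2^3 = 8 vertices with girth 4; it is the hypercube graph Q_3. Aut(Q_3) consists of the signed permutations of the 3 coordinate axes: 3! permutations times 2^3 sign flips, so |Aut| = 2^3·3! = 48. This group acts transitively on the 8 vertices.

Yes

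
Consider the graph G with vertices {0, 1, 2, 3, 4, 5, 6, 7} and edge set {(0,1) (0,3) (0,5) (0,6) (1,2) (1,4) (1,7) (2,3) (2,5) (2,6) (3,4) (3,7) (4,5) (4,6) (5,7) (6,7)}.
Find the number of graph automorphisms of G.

G is 4-regular and bipartite with parts {1, 3, 5, 6} and {0, 2, 4, 7} (each part is independent and every cross-pair is an edge), so G = K_{4,4}. Aut(K_{4,4}) is the wreath product S_4 ≀ Z_2: permute within each part, then optionally swap the parts; |Aut| = 2·(4!)² = 1152.

1152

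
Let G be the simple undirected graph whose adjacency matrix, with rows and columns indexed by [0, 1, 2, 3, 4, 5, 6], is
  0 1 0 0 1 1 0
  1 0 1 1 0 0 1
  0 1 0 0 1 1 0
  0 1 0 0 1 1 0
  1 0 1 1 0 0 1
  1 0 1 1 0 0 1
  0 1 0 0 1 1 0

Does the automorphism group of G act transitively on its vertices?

No

Automorphisms preserve degree, but G has vertices of degree 3 and vertices of degree 4; no automorphism maps one to the other, so G is not vertex-transitive.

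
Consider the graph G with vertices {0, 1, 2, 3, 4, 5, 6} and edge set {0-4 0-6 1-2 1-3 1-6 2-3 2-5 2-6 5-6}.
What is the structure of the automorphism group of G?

The degree sequence is [2, 3, 4, 2, 1, 2, 4]. Checking the degree-preserving permutations of the vertex set shows that none except the identity preserves every edge, so Aut(G) is trivial.

the trivial group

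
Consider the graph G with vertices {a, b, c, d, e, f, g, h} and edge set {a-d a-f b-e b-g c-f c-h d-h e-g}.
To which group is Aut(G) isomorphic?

G has two connected components, {a, c, d, f, h} and {b, e, g}; each is 2-regular, so G = C_5 ⊔ C_3. No automorphism exchanges components of different sizes, hence Aut(G) is the direct product D_3 × D_5, order 60.

D_3 × D_5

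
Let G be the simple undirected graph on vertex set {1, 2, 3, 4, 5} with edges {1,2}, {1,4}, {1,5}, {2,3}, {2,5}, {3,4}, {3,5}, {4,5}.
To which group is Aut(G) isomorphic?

D_4

Vertex 5 is the unique vertex of degree 4; the remaining 4 vertices each have degree 3 and induce a cycle, so G is the wheel on 5 vertices with hub 5. Every automorphism fixes the hub and acts on the rim 4-cycle, so Aut(G) ≅ Aut(C_4) = D_4 of order 8.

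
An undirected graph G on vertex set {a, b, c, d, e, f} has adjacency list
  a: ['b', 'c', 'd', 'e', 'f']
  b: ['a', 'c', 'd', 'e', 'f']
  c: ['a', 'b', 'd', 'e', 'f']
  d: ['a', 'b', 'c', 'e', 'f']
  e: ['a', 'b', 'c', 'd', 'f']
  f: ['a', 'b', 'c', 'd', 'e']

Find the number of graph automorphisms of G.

720

All 6 vertices are pairwise adjacent: G = K_6. Any permutation of the 6 vertices preserves K_6, so Aut(K_6) = S_6 of order 6! = 720.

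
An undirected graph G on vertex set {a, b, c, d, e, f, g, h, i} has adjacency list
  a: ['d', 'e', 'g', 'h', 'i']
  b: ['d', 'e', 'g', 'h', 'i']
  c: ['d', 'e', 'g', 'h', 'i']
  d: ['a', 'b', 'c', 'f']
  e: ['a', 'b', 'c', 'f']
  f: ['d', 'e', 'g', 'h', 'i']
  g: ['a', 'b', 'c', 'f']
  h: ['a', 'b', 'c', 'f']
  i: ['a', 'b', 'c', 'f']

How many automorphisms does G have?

2880

The vertices split by degree into {a, b, c, f} (degree 5) and {d, e, g, h, i} (degree 4); every edge runs between the two parts, so G is the complete bipartite graph K_{4,5}. Automorphisms preserve the bipartition setwise (since the parts differ in size) and act as S_4 × S_5 within it; |Aut| = 2880.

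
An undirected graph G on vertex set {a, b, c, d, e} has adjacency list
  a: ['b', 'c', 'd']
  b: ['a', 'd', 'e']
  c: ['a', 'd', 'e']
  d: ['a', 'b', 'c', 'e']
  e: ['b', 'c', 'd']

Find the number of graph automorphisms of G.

8

Vertex d is the unique vertex of degree 4; the remaining 4 vertices each have degree 3 and induce a cycle, so G is the wheel on 5 vertices with hub d. Every automorphism fixes the hub and acts on the rim 4-cycle, so Aut(G) ≅ Aut(C_4) = D_4 of order 8.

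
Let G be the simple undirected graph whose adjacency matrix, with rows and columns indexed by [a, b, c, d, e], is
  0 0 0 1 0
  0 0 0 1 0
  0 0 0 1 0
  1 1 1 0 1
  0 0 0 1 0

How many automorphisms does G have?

Vertex d has degree 4 and every other vertex has degree 1, so G is the star K_{1,4} with centre d. The 4 leaves are pairwise interchangeable while the centre is fixed, giving Aut(G) = S_4.

24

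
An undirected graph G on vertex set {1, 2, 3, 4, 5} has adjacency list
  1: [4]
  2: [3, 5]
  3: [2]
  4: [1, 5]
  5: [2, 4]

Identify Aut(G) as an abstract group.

The degree sequence is [1, 2, 1, 2, 2]; the two degree-1 vertices 1 and 3 are the ends of a path, so G = P_5. The only nontrivial automorphism of a path is the end-to-end reflection, so Aut(G) ≅ Z_2.

C_2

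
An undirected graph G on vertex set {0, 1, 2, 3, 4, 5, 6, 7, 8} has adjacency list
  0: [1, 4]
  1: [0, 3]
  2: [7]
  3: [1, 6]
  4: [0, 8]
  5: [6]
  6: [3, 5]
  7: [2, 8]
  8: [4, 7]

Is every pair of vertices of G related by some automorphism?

No

Automorphisms preserve degree, but G has vertices of degree 1 and vertices of degree 2; no automorphism maps one to the other, so G is not vertex-transitive.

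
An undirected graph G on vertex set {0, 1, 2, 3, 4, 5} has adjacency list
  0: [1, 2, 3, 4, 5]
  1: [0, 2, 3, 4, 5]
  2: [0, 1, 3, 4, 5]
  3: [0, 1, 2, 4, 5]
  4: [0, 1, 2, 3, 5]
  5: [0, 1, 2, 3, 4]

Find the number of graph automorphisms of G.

720

Every vertex has degree 5, so G is the complete graph K_6. Any permutation of the 6 vertices preserves K_6, so Aut(K_6) = S_6 of order 6! = 720.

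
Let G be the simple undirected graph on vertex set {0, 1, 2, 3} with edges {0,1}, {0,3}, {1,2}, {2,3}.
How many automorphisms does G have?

G is 2-regular and connected on 4 vertices, i.e. the cycle C_4. C_4 has 4 rotations and 4 reflections, so Aut(C_4) ≅ D_4 of order 8.

8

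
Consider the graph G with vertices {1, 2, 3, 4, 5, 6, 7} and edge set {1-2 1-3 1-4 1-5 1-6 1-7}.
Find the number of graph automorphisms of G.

720

Vertex 1 has degree 6 and every other vertex has degree 1, so G is the star K_{1,6} with centre 1. The 6 leaves are pairwise interchangeable while the centre is fixed, giving Aut(G) = S_6.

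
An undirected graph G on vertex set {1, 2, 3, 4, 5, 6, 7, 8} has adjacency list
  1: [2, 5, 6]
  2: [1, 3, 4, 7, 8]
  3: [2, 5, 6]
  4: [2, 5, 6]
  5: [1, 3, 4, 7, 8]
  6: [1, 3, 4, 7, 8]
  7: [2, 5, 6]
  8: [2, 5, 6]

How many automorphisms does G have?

720

The vertices split by degree into {2, 5, 6} (degree 5) and {1, 3, 4, 7, 8} (degree 3); every edge runs between the two parts, so G is the complete bipartite graph K_{3,5}. The parts have unequal sizes, so no automorphism swaps them; each part is permuted independently, giving S_5 × S_3 of order 5!·3! = 720.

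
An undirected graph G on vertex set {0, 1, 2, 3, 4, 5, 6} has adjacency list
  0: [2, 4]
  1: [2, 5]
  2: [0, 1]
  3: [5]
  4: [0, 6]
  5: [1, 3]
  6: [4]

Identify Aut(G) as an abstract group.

Z_2

The degree sequence is [2, 2, 2, 1, 2, 2, 1]; the two degree-1 vertices 3 and 6 are the ends of a path, so G = P_7. The only nontrivial automorphism of a path is the end-to-end reflection, so Aut(G) ≅ Z_2.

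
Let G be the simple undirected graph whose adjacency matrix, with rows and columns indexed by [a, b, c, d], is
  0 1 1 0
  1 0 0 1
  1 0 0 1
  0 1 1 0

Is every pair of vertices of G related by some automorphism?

G is 2-regular and bipartite on 2^2 = 4 vertices with girth 4; it is the hypercube graph Q_2. Aut(Q_2) consists of the signed permutations of the 2 coordinate axes: 2! permutations times 2^2 sign flips, so |Aut| = 2^2·2! = 8. Under this action every vertex can be carried to every other, so G is vertex-transitive.

Yes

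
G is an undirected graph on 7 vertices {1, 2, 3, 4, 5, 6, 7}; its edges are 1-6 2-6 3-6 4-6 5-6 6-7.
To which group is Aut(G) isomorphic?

Vertex 6 has degree 6 and every other vertex has degree 1, so G is the star K_{1,6} with centre 6. Any automorphism fixes the centre and permutes the 6 leaves freely, so Aut(G) ≅ S_6 of order 6! = 720.

the symmetric group on 6 letters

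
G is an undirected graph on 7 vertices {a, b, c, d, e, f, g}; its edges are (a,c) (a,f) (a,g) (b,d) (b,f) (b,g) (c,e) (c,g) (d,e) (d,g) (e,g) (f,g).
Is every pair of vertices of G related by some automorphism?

Vertex g is the only vertex of degree 6, so every automorphism fixes it; G is not vertex-transitive.

No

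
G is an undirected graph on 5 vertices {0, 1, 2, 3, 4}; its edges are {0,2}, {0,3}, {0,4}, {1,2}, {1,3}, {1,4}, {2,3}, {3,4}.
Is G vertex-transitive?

No

Vertex 3 is the only vertex of degree 4, so every automorphism fixes it; G is not vertex-transitive.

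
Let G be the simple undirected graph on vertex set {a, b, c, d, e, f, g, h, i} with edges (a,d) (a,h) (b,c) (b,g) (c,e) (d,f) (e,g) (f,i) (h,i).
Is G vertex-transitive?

No

G has two connected components, {a, d, f, h, i} and {b, c, e, g}; each is 2-regular, so G = C_5 ⊔ C_4. The orbit of a under Aut(G) is {a, d, f, h, i}, which does not contain b, so G is not vertex-transitive.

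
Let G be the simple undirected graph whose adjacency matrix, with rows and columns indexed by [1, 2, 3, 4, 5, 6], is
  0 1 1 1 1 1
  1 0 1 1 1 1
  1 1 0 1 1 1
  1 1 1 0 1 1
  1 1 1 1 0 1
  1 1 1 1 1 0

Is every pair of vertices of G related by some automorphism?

All 6 vertices are pairwise adjacent: G = K_6. Any permutation of the 6 vertices preserves K_6, so Aut(K_6) = S_6 of order 6! = 720. This group acts transitively on the 6 vertices.

Yes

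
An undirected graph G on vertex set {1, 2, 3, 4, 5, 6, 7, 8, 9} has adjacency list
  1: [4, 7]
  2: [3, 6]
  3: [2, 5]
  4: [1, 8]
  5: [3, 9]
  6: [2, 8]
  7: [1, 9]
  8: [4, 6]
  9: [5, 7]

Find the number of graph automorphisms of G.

G is 2-regular and connected on 9 vertices, i.e. the cycle C_9. C_9 has 9 rotations and 9 reflections, so Aut(C_9) ≅ D_9 of order 18.

18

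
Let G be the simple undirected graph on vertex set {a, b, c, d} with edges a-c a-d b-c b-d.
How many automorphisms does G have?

G is 2-regular and bipartite on 2^2 = 4 vertices with girth 4; it is the hypercube graph Q_2. Aut(Q_2) consists of the signed permutations of the 2 coordinate axes: 2! permutations times 2^2 sign flips, so |Aut| = 2^2·2! = 8.

8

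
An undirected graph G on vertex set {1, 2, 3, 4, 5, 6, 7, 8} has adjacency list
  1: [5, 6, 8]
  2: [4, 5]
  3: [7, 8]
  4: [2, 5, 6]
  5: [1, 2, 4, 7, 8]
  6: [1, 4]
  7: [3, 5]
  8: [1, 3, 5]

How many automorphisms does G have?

1

The degree sequence is [3, 2, 2, 3, 5, 2, 2, 3]. Checking the degree-preserving permutations of the vertex set shows that none except the identity preserves every edge, so Aut(G) is trivial.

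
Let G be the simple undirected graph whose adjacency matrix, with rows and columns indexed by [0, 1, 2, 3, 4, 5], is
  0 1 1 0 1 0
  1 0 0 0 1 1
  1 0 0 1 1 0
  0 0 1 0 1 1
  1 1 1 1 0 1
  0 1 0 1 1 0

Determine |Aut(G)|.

10

Vertex 4 is the unique vertex of degree 5; the remaining 5 vertices each have degree 3 and induce a cycle, so G is the wheel on 6 vertices with hub 4. With the hub fixed, the remaining symmetry is that of the rim cycle C_5, giving the dihedral group D_5.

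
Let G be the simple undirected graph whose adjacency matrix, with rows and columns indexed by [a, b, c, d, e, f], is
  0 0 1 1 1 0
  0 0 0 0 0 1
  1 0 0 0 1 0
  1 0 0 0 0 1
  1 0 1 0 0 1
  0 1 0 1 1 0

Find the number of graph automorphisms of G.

1

The degree sequence is [3, 1, 2, 2, 3, 3]. Checking the degree-preserving permutations of the vertex set shows that none except the identity preserves every edge, so Aut(G) is trivial.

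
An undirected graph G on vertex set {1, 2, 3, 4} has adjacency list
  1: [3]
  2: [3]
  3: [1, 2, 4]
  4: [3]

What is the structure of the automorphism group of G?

Vertex 3 has degree 3 and every other vertex has degree 1, so G is the star K_{1,3} with centre 3. The 3 leaves are pairwise interchangeable while the centre is fixed, giving Aut(G) = S_3.

the symmetric group on 3 letters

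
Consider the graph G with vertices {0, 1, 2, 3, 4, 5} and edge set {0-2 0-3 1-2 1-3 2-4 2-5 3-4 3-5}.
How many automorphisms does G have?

The vertices split by degree into {2, 3} (degree 4) and {0, 1, 4, 5} (degree 2); every edge runs between the two parts, so G is the complete bipartite graph K_{2,4}. The parts have unequal sizes, so no automorphism swaps them; each part is permuted independently, giving S_2 × S_4 of order 2!·4! = 48.

48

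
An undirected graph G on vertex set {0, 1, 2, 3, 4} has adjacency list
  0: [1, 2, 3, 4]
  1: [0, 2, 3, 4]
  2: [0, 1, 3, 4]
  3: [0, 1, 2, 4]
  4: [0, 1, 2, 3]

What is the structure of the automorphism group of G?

the symmetric group on 5 letters

All 5 vertices are pairwise adjacent: G = K_5. Every bijection on the vertex set is an automorphism of K_5; hence Aut(K_5) ≅ S_5, order 120.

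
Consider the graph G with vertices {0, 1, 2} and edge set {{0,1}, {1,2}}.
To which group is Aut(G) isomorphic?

The degree sequence is [1, 2, 1]; the two degree-1 vertices 0 and 2 are the ends of a path, so G = P_3. A path has exactly one nontrivial symmetry — reversal — giving Aut(G) of order 2.

the cyclic group of order 2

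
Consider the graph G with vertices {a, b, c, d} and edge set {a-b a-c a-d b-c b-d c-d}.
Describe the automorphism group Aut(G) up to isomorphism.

the symmetric group on 4 letters

Every vertex has degree 3, so G is the complete graph K_4. Any permutation of the 4 vertices preserves K_4, so Aut(K_4) = S_4 of order 4! = 24.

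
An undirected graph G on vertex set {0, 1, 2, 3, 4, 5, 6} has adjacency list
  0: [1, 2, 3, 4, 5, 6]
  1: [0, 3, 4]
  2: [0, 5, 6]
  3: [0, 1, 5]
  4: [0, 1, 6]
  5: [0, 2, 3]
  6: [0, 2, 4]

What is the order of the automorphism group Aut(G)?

12

Vertex 0 is the unique vertex of degree 6; the remaining 6 vertices each have degree 3 and induce a cycle, so G is the wheel on 7 vertices with hub 0. Every automorphism fixes the hub and acts on the rim 6-cycle, so Aut(G) ≅ Aut(C_6) = D_6 of order 12.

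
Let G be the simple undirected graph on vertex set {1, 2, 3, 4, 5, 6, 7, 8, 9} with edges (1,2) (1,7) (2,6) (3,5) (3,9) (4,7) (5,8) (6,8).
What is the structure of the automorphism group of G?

The degree sequence is [2, 2, 2, 1, 2, 2, 2, 2, 1]; the two degree-1 vertices 4 and 9 are the ends of a path, so G = P_9. The only nontrivial automorphism of a path is the end-to-end reflection, so Aut(G) ≅ Z_2.

Z_2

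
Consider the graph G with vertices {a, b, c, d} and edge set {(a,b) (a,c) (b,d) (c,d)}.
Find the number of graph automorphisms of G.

8

G is 2-regular and bipartite with parts {a, d} and {b, c} (each part is independent and every cross-pair is an edge), so G = K_{2,2}. Each part can be permuted independently (S_2 × S_2) and the two equal-size parts can also be swapped, giving (S_2 × S_2) ⋊ Z_2 of order 2·(2!)² = 8.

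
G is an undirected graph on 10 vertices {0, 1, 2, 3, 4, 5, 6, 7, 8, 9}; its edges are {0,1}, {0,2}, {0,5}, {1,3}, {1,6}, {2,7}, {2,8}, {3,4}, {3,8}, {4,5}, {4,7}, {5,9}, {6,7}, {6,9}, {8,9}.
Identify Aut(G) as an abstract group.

G is 3-regular on 10 vertices with no triangles and no 4-cycles (girth 5): this is the Petersen graph. It is a classical fact that the Petersen graph has automorphism group S_5 (order 120), arising from its description as the Kneser graph K(5,2).

the symmetric group S_5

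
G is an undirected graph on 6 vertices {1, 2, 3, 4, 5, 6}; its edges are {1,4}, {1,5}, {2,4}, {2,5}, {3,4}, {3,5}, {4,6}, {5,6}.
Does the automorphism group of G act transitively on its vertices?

No

Automorphisms preserve degree, but G has vertices of degree 2 and vertices of degree 4; no automorphism maps one to the other, so G is not vertex-transitive.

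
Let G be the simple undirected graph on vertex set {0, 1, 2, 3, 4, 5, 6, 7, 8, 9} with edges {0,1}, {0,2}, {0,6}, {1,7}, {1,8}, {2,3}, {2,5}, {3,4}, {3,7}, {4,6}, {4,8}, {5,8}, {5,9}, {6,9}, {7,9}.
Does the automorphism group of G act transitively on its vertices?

G is 3-regular on 10 vertices with no triangles and no 4-cycles (girth 5): this is the Petersen graph. Viewing the Petersen graph as the Kneser graph K(5,2) — vertices are 2-subsets of {1,…,5}, edges join disjoint pairs — its automorphisms are exactly the permutations of the 5-element set, so Aut ≅ S_5 of order 120. This group acts transitively on the 10 vertices.

Yes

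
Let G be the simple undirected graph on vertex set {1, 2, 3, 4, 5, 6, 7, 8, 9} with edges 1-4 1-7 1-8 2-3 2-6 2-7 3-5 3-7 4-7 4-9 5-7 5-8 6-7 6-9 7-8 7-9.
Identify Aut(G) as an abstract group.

the dihedral group of order 16

Vertex 7 is the unique vertex of degree 8; the remaining 8 vertices each have degree 3 and induce a cycle, so G is the wheel on 9 vertices with hub 7. Every automorphism fixes the hub and acts on the rim 8-cycle, so Aut(G) ≅ Aut(C_8) = D_8 of order 16.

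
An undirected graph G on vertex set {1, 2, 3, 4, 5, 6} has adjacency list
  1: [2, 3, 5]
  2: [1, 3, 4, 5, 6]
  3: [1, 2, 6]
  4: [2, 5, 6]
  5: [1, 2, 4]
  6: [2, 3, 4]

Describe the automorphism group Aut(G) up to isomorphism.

Vertex 2 is the unique vertex of degree 5; the remaining 5 vertices each have degree 3 and induce a cycle, so G is the wheel on 6 vertices with hub 2. With the hub fixed, the remaining symmetry is that of the rim cycle C_5, giving the dihedral group D_5.

D_5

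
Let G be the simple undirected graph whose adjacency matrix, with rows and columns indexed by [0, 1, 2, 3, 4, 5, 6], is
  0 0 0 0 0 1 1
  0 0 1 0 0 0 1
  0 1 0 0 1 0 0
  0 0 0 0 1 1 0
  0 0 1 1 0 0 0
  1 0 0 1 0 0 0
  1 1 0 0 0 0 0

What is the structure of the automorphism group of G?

Every vertex has degree 2 and the graph is connected, so G is the 7-cycle C_7. C_7 has 7 rotations and 7 reflections, so Aut(C_7) ≅ D_7 of order 14.

D_7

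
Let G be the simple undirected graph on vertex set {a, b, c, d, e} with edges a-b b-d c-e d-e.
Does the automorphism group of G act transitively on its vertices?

Automorphisms preserve degree, but G has vertices of degree 1 and vertices of degree 2; no automorphism maps one to the other, so G is not vertex-transitive.

No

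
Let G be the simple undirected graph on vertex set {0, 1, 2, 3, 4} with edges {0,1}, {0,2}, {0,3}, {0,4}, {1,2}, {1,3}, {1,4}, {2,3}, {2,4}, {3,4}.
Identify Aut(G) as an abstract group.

Every vertex has degree 4, so G is the complete graph K_5. Every bijection on the vertex set is an automorphism of K_5; hence Aut(K_5) ≅ S_5, order 120.

S_5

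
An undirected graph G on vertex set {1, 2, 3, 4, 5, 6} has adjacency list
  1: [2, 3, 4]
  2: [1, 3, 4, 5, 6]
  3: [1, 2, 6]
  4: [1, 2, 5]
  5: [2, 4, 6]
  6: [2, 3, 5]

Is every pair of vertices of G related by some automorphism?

No

Vertex 2 is the only vertex of degree 5, so every automorphism fixes it; G is not vertex-transitive.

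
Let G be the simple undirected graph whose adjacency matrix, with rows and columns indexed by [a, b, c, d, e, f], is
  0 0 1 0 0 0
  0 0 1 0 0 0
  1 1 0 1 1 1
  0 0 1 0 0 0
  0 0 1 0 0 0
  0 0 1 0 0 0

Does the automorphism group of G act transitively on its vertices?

Vertex c is the only vertex of degree 5, so every automorphism fixes it; G is not vertex-transitive.

No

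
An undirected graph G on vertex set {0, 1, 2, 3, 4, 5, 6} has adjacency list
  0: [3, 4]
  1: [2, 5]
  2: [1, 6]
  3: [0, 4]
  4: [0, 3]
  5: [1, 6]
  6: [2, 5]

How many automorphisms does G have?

48

G has two connected components, {1, 2, 5, 6} and {0, 3, 4}; each is 2-regular, so G = C_4 ⊔ C_3. No automorphism exchanges components of different sizes, hence Aut(G) is the direct product D_4 × D_3, order 48.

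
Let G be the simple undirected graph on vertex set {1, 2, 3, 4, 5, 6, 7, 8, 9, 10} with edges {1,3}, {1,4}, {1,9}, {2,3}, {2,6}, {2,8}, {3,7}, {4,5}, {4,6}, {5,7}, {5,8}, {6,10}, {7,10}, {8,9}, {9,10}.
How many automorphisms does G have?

G is 3-regular on 10 vertices with no triangles and no 4-cycles (girth 5): this is the Petersen graph. Viewing the Petersen graph as the Kneser graph K(5,2) — vertices are 2-subsets of {1,…,5}, edges join disjoint pairs — its automorphisms are exactly the permutations of the 5-element set, so Aut ≅ S_5 of order 120.

120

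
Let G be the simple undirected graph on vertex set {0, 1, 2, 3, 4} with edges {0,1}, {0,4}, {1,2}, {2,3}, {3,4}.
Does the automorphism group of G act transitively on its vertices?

Every vertex has degree 2 and the graph is connected, so G is the 5-cycle C_5. The automorphisms of the 5-cycle are exactly the symmetries of a regular 5-gon: the dihedral group D_5, |D_5| = 10. Under this action every vertex can be carried to every other, so G is vertex-transitive.

Yes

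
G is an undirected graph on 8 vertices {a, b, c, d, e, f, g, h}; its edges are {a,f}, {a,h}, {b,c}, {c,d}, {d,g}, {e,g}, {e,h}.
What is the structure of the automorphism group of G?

The degree sequence is [2, 1, 2, 2, 2, 1, 2, 2]; the two degree-1 vertices b and f are the ends of a path, so G = P_8. A path has exactly one nontrivial symmetry — reversal — giving Aut(G) of order 2.

Z_2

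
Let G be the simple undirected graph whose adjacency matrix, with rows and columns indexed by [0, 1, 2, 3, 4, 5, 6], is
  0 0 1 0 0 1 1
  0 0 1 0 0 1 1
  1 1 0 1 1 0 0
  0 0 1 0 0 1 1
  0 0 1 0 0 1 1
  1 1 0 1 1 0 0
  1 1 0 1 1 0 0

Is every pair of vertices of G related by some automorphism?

No

Automorphisms preserve degree, but G has vertices of degree 3 and vertices of degree 4; no automorphism maps one to the other, so G is not vertex-transitive.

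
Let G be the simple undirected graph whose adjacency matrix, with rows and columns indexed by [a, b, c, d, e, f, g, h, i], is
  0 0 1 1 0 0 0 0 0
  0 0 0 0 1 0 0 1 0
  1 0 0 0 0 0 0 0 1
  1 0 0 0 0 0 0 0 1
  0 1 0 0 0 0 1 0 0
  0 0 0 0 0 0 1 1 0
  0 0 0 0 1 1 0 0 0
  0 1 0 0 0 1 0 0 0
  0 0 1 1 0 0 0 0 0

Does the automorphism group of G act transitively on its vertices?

No

G has two connected components, {b, e, f, g, h} and {a, c, d, i}; each is 2-regular, so G = C_5 ⊔ C_4. The orbit of a under Aut(G) is {a, c, d, i}, which does not contain b, so G is not vertex-transitive.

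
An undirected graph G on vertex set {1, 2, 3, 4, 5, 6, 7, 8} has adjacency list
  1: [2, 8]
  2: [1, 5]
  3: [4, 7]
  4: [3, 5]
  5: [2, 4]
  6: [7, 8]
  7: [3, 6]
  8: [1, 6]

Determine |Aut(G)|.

G is 2-regular and connected on 8 vertices, i.e. the cycle C_8. C_8 has 8 rotations and 8 reflections, so Aut(C_8) ≅ D_8 of order 16.

16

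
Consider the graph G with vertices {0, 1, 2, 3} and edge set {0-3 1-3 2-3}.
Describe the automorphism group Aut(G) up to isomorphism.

Vertex 3 has degree 3 and every other vertex has degree 1, so G is the star K_{1,3} with centre 3. Any automorphism fixes the centre and permutes the 3 leaves freely, so Aut(G) ≅ S_3 of order 3! = 6.

the symmetric group on 3 letters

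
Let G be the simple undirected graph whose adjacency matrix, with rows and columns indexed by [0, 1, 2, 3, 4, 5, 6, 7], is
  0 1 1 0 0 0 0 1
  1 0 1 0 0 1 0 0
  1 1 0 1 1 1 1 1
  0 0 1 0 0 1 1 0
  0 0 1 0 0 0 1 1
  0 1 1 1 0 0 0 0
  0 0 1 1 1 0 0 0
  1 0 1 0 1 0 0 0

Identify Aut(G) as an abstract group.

the dihedral group of order 14

Vertex 2 is the unique vertex of degree 7; the remaining 7 vertices each have degree 3 and induce a cycle, so G is the wheel on 8 vertices with hub 2. With the hub fixed, the remaining symmetry is that of the rim cycle C_7, giving the dihedral group D_7.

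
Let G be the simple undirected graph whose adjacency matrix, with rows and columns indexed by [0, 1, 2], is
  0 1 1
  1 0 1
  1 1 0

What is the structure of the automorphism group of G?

S_3

All 3 vertices are pairwise adjacent: G = K_3. Any permutation of the 3 vertices preserves K_3, so Aut(K_3) = S_3 of order 3! = 6.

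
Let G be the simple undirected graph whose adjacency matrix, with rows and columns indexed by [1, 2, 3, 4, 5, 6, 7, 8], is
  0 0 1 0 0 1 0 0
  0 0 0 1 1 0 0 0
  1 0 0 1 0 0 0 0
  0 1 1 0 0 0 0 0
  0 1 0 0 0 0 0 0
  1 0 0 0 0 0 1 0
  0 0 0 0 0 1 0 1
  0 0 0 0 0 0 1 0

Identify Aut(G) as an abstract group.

the cyclic group of order 2

The degree sequence is [2, 2, 2, 2, 1, 2, 2, 1]; the two degree-1 vertices 5 and 8 are the ends of a path, so G = P_8. A path has exactly one nontrivial symmetry — reversal — giving Aut(G) of order 2.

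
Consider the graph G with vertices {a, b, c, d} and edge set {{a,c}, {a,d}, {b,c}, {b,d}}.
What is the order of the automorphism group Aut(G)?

8

Every vertex has degree 2 and the graph is connected, so G is the 4-cycle C_4. The automorphisms of the 4-cycle are exactly the symmetries of a regular 4-gon: the dihedral group D_4, |D_4| = 8.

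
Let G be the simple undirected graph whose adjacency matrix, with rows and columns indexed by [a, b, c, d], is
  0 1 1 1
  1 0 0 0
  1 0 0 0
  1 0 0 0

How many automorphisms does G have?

6

Vertex a has degree 3 and every other vertex has degree 1, so G is the star K_{1,3} with centre a. The 3 leaves are pairwise interchangeable while the centre is fixed, giving Aut(G) = S_3.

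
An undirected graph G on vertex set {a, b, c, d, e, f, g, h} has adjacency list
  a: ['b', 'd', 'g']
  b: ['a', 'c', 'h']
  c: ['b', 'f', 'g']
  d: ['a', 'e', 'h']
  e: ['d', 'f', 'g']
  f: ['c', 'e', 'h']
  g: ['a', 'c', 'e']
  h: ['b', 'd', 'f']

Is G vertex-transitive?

G is 3-regular and bipartite on 2^3 = 8 vertices with girth 4; it is the hypercube graph Q_3. The symmetry group of the 3-cube is the hyperoctahedral group B_3 = Z_2 ≀ S_3, of order 2^3·3! = 48. Under this action every vertex can be carried to every other, so G is vertex-transitive.

Yes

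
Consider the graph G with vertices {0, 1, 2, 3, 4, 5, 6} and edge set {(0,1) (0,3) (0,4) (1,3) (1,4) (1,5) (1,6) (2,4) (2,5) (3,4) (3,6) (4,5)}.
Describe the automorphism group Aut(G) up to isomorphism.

The degree sequence is [3, 5, 2, 4, 5, 3, 2]. Checking the degree-preserving permutations of the vertex set shows that none except the identity preserves every edge, so Aut(G) is trivial.

1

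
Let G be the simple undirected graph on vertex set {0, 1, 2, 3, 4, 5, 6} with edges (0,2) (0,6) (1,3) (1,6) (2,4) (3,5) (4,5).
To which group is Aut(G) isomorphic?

G is 2-regular and connected on 7 vertices, i.e. the cycle C_7. The automorphisms of the 7-cycle are exactly the symmetries of a regular 7-gon: the dihedral group D_7, |D_7| = 14.

the dihedral group of order 14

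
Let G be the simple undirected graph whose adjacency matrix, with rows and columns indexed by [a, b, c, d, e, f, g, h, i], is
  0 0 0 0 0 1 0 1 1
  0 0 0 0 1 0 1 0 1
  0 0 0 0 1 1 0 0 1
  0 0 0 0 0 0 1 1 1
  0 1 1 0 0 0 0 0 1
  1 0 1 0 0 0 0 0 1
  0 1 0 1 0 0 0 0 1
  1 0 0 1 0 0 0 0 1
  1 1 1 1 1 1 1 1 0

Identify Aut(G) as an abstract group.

the dihedral group of order 16

Vertex i is the unique vertex of degree 8; the remaining 8 vertices each have degree 3 and induce a cycle, so G is the wheel on 9 vertices with hub i. With the hub fixed, the remaining symmetry is that of the rim cycle C_8, giving the dihedral group D_8.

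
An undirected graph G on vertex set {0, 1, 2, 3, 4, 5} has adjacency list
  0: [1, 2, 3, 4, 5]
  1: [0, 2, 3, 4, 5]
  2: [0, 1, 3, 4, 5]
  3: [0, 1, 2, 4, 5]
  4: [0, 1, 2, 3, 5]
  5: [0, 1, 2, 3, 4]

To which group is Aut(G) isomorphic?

S_6

All 6 vertices are pairwise adjacent: G = K_6. Every bijection on the vertex set is an automorphism of K_6; hence Aut(K_6) ≅ S_6, order 720.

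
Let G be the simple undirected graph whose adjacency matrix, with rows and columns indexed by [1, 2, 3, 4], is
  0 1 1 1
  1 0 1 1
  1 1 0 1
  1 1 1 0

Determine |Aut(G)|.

Every vertex has degree 3, so G is the complete graph K_4. Every bijection on the vertex set is an automorphism of K_4; hence Aut(K_4) ≅ S_4, order 24.

24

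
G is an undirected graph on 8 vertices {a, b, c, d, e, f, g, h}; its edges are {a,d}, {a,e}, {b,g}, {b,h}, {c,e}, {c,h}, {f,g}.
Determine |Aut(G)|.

2

The degree sequence is [2, 2, 2, 1, 2, 1, 2, 2]; the two degree-1 vertices d and f are the ends of a path, so G = P_8. A path has exactly one nontrivial symmetry — reversal — giving Aut(G) of order 2.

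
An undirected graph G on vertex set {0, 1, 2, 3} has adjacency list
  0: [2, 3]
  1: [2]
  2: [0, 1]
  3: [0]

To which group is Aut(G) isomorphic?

Z_2

The degree sequence is [2, 1, 2, 1]; the two degree-1 vertices 1 and 3 are the ends of a path, so G = P_4. The only nontrivial automorphism of a path is the end-to-end reflection, so Aut(G) ≅ Z_2.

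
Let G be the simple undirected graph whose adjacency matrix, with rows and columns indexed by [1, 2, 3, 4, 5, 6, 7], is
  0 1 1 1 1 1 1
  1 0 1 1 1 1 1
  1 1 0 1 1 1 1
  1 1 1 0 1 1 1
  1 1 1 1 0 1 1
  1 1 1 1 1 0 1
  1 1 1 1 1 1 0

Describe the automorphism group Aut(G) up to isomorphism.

Every vertex has degree 6, so G is the complete graph K_7. Any permutation of the 7 vertices preserves K_7, so Aut(K_7) = S_7 of order 7! = 5040.

S_7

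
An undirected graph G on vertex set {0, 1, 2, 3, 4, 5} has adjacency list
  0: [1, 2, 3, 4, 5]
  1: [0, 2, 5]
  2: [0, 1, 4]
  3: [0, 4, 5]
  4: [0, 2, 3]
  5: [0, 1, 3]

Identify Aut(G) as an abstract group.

D_5

Vertex 0 is the unique vertex of degree 5; the remaining 5 vertices each have degree 3 and induce a cycle, so G is the wheel on 6 vertices with hub 0. With the hub fixed, the remaining symmetry is that of the rim cycle C_5, giving the dihedral group D_5.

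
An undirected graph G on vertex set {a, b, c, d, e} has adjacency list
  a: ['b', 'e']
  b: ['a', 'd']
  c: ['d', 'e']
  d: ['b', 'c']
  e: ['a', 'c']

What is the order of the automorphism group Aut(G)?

Every vertex has degree 2 and the graph is connected, so G is the 5-cycle C_5. C_5 has 5 rotations and 5 reflections, so Aut(C_5) ≅ D_5 of order 10.

10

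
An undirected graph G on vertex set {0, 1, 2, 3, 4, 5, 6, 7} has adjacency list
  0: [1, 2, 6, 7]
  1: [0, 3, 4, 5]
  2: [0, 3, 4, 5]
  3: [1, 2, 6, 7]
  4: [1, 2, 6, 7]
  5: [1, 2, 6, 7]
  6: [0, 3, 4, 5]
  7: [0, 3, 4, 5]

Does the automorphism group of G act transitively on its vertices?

G is 4-regular and bipartite with parts {0, 3, 4, 5} and {1, 2, 6, 7} (each part is independent and every cross-pair is an edge), so G = K_{4,4}. Each part can be permuted independently (S_4 × S_4) and the two equal-size parts can also be swapped, giving (S_4 × S_4) ⋊ Z_2 of order 2·(4!)² = 1152. Under this action every vertex can be carried to every other, so G is vertex-transitive.

Yes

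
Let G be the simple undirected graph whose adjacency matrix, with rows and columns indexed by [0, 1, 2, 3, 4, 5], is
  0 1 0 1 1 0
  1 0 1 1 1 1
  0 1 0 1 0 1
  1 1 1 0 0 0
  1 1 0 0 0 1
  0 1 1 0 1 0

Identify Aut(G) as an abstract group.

D_5

Vertex 1 is the unique vertex of degree 5; the remaining 5 vertices each have degree 3 and induce a cycle, so G is the wheel on 6 vertices with hub 1. Every automorphism fixes the hub and acts on the rim 5-cycle, so Aut(G) ≅ Aut(C_5) = D_5 of order 10.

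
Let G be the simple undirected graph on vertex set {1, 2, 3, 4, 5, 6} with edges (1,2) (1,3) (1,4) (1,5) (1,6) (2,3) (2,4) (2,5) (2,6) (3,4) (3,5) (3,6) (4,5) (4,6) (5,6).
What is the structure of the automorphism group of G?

Every vertex has degree 5, so G is the complete graph K_6. Any permutation of the 6 vertices preserves K_6, so Aut(K_6) = S_6 of order 6! = 720.

S_6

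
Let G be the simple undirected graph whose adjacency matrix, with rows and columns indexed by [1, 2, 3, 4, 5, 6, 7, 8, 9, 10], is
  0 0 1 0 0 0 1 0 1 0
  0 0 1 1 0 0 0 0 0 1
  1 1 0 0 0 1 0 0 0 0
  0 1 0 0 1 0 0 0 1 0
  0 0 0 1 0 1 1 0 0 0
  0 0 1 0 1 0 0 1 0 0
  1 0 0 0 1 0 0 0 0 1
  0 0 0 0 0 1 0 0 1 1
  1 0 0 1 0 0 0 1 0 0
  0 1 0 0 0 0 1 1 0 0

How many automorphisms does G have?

120

G is 3-regular on 10 vertices with no triangles and no 4-cycles (girth 5): this is the Petersen graph. Viewing the Petersen graph as the Kneser graph K(5,2) — vertices are 2-subsets of {1,…,5}, edges join disjoint pairs — its automorphisms are exactly the permutations of the 5-element set, so Aut ≅ S_5 of order 120.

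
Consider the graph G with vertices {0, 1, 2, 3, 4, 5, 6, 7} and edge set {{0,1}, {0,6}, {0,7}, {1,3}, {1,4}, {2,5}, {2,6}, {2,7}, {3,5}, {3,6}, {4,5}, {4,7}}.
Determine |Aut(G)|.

48

G is 3-regular and bipartite on 2^3 = 8 vertices with girth 4; it is the hypercube graph Q_3. Aut(Q_3) consists of the signed permutations of the 3 coordinate axes: 3! permutations times 2^3 sign flips, so |Aut| = 2^3·3! = 48.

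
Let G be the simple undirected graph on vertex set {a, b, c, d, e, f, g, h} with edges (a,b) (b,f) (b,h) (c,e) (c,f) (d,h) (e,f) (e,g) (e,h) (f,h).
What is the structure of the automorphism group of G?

The degree sequence is [1, 3, 2, 1, 4, 4, 1, 4]. Checking the degree-preserving permutations of the vertex set shows that none except the identity preserves every edge, so Aut(G) is trivial.

the trivial group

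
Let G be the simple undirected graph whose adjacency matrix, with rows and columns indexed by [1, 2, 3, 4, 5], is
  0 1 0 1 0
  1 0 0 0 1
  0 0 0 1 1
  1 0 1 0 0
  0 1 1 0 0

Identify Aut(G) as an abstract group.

G is 2-regular and connected on 5 vertices, i.e. the cycle C_5. The automorphisms of the 5-cycle are exactly the symmetries of a regular 5-gon: the dihedral group D_5, |D_5| = 10.

the dihedral group of order 10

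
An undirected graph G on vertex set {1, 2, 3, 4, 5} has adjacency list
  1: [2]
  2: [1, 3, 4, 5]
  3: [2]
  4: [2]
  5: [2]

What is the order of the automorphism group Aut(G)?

Vertex 2 has degree 4 and every other vertex has degree 1, so G is the star K_{1,4} with centre 2. The 4 leaves are pairwise interchangeable while the centre is fixed, giving Aut(G) = S_4.

24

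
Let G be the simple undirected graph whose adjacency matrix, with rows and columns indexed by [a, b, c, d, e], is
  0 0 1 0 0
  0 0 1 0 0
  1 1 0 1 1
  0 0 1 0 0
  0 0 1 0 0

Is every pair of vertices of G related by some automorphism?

No

Vertex c is the only vertex of degree 4, so every automorphism fixes it; G is not vertex-transitive.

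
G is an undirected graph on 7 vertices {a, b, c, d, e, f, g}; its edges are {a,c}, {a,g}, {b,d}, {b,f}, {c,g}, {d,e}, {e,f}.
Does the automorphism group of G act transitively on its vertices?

No

G has two connected components, {b, d, e, f} and {a, c, g}; each is 2-regular, so G = C_4 ⊔ C_3. The orbit of a under Aut(G) is {a, c, g}, which does not contain b, so G is not vertex-transitive.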